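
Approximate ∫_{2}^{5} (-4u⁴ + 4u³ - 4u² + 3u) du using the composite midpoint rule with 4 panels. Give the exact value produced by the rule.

h = (5 − 2)/4 = 0.75.
Midpoints m₁,…,m₄ = 2.375, 3.125, 3.875, 4.625.
f(m₁)=-89.1181640625, f(m₂)=-289.0869140625, f(m₃)=-717.5712890625, f(m₄)=-1506.1962890625.
h·[f(m₁) + f(m₂) + f(m₃) + f(m₄)] = 0.75·(-2601.97265625) = -1951.4794921875.

-1951.4794921875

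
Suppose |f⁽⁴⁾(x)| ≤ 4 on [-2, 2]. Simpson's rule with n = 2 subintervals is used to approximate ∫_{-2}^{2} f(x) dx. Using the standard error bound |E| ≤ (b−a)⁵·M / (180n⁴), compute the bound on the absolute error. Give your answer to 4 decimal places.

1.4222

|E| ≤ (4)⁵·4 / (180·2⁴) = 4096/2880 = 1.4222.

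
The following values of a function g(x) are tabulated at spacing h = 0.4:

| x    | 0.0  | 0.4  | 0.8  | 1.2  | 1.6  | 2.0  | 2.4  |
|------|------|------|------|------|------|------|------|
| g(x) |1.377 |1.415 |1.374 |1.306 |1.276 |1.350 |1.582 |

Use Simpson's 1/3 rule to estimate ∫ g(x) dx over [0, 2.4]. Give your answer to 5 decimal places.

3.27240

h = 0.4, n = 6.
(h/3)·[y₀ + 4y₁ + 2y₂ + 4y₃ + 2y₄ + 4y₅ + y₆] = 0.133333·(24.543) = 3.27240.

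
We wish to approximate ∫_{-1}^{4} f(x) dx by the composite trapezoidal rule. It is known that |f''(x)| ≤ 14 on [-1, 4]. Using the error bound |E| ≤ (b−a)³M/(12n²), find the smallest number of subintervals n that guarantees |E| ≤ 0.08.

43

Need 1750/(12n²) ≤ 0.08.
n² ≥ 1750/(12·0.08) = 1822.92 ⇒ n ≥ 42.6956, so the smallest n is 43.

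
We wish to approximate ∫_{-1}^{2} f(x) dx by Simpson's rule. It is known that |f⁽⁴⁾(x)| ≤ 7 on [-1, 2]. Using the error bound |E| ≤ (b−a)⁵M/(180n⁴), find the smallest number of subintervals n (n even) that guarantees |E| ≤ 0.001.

Need 1701/(180n⁴) ≤ 0.001.
n⁴ ≥ 1701/(180·0.001) = 9450 ⇒ n ≥ 9.8596, so the smallest even n is 10. (n must be even for Simpson's rule.)

10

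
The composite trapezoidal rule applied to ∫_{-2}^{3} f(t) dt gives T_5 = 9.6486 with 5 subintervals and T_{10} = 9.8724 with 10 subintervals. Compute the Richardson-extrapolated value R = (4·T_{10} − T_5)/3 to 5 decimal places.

R = (4·T_{10} − T_5) / 3 = (4·9.8724 − 9.6486)/3 = (29.8410)/3 = 9.94700.

9.94700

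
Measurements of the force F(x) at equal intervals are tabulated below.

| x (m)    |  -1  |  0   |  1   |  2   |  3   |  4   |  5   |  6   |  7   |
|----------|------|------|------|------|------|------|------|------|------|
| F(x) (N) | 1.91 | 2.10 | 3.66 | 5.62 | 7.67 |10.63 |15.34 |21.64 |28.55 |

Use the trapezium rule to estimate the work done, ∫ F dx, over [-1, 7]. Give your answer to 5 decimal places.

81.89000

h = 1, n = 8.
(h/2)·[y₀ + 2y₁ + 2y₂ + 2y₃ + 2y₄ + 2y₅ + 2y₆ + 2y₇ + y₈] = 0.5·(163.78) = 81.89000.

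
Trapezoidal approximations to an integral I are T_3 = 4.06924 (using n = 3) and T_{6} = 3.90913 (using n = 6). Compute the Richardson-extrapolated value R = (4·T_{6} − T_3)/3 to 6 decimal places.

R = (4·T_{6} − T_3) / 3 = (4·3.90913 − 4.06924)/3 = (11.56728)/3 = 3.855760.

3.855760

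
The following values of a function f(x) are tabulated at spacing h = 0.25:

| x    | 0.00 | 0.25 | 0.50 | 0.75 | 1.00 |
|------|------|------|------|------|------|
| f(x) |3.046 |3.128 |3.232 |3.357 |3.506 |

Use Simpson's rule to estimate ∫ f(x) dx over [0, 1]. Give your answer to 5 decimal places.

3.24633

h = 0.25, n = 4.
(h/3)·[y₀ + 4y₁ + 2y₂ + 4y₃ + y₄] = 0.083333·(38.956) = 3.24633.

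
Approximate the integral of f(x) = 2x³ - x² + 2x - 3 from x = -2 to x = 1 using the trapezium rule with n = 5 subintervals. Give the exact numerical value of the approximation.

-23.22

h = (1 − (-2))/5 = 0.6.
Nodes x₀,…,x₅ = -2, -1.4, -0.8, -0.2, 0.4, 1.
f(x) = 2x³ - x² + 2x - 3: f₀=-27, f₁=-13.248, f₂=-6.264, f₃=-3.456, f₄=-2.232, f₅=0.
(h/2)·[f₀ + 2f₁ + 2f₂ + 2f₃ + 2f₄ + f₅] = 0.3·(-77.4) = -23.22.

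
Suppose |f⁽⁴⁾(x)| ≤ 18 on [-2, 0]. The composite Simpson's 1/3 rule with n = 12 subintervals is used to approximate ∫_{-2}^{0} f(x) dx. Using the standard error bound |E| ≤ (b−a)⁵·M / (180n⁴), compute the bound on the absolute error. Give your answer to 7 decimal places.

|E| ≤ (2)⁵·18 / (180·12⁴) = 576/3732480 = 0.0001543.

0.0001543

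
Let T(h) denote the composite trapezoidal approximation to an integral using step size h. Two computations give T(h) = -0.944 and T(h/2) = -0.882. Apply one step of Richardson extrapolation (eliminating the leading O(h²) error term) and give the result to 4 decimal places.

R = (4·T(h/2) − T(h)) / 3 = (4·(-0.882) − (-0.944))/3 = (-2.584)/3 = -0.8613.

-0.8613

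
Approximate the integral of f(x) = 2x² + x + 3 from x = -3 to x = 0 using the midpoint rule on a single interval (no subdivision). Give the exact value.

M = (b−a)·f(-1.5) = 3·(6) = 18.

18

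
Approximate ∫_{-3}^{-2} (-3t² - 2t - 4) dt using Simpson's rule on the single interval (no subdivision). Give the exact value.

-18

S = (b−a)/6 · [f(-3) + 4f(-2.5) + f(-2)] = 0.166667·[(-25) + 4·(-17.75) + (-12)] = -18.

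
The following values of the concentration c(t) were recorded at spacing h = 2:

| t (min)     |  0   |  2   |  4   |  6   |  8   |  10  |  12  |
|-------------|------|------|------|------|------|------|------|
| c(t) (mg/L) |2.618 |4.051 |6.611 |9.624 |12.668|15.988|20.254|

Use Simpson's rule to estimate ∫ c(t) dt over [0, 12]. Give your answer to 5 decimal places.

120.05467

h = 2, n = 6.
(h/3)·[y₀ + 4y₁ + 2y₂ + 4y₃ + 2y₄ + 4y₅ + y₆] = 0.666667·(180.082) = 120.05467.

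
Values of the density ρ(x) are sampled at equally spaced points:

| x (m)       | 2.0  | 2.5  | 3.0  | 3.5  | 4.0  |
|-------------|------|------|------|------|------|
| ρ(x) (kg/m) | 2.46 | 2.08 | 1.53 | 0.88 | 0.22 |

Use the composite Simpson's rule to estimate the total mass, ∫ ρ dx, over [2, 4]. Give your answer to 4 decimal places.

2.9300

h = 0.5, n = 4.
(h/3)·[y₀ + 4y₁ + 2y₂ + 4y₃ + y₄] = 0.166667·(17.58) = 2.9300.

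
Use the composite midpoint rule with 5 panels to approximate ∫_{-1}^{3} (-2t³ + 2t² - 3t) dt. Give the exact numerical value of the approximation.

h = (3 − (-1))/5 = 0.8.
Midpoints m₁,…,m₅ = -0.6, 0.2, 1, 1.8, 2.6.
f(m₁)=2.952, f(m₂)=-0.536, f(m₃)=-3, f(m₄)=-10.584, f(m₅)=-29.432.
h·[f(m₁) + f(m₂) + f(m₃) + f(m₄) + f(m₅)] = 0.8·(-40.6) = -32.48.

-32.48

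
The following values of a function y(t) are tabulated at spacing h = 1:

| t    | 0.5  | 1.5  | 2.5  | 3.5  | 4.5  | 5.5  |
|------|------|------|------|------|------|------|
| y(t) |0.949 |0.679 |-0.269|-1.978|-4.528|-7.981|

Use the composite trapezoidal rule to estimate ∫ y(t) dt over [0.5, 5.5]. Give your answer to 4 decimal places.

h = 1, n = 5.
(h/2)·[y₀ + 2y₁ + 2y₂ + 2y₃ + 2y₄ + y₅] = 0.5·(-19.224) = -9.6120.

-9.6120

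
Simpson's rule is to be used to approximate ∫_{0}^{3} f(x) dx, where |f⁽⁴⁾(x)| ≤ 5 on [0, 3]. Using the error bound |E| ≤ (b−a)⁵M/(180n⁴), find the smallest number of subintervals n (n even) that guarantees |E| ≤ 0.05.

Need 1215/(180n⁴) ≤ 0.05.
n⁴ ≥ 1215/(180·0.05) = 135 ⇒ n ≥ 3.4087, so the smallest even n is 4. (n must be even for Simpson's rule.)

4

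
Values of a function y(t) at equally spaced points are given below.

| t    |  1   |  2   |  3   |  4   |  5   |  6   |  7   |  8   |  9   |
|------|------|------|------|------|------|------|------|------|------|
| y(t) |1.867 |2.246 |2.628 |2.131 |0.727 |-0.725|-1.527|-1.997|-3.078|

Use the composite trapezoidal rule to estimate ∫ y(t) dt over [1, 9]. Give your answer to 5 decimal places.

h = 1, n = 8.
(h/2)·[y₀ + 2y₁ + 2y₂ + 2y₃ + 2y₄ + 2y₅ + 2y₆ + 2y₇ + y₈] = 0.5·(5.755) = 2.87750.

2.87750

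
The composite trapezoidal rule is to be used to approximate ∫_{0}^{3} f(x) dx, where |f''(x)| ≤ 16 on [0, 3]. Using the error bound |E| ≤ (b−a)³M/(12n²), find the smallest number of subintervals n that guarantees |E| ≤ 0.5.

Need 432/(12n²) ≤ 0.5.
n² ≥ 432/(12·0.5) = 72 ⇒ n ≥ 8.4853, so the smallest n is 9.

9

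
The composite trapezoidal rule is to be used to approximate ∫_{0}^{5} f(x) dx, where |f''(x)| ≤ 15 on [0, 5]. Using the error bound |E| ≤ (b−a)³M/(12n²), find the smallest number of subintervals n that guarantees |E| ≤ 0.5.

18

Need 1875/(12n²) ≤ 0.5.
n² ≥ 1875/(12·0.5) = 312.5 ⇒ n ≥ 17.6777, so the smallest n is 18.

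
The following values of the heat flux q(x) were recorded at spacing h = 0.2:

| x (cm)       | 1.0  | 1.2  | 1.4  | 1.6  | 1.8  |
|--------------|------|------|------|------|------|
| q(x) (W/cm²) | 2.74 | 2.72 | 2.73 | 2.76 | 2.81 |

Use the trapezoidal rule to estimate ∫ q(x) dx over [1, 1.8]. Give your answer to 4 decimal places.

2.1970

h = 0.2, n = 4.
(h/2)·[y₀ + 2y₁ + 2y₂ + 2y₃ + y₄] = 0.1·(21.97) = 2.1970.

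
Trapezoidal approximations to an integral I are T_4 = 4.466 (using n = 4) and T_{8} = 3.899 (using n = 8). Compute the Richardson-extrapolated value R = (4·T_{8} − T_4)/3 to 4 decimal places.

3.7100

R = (4·T_{8} − T_4) / 3 = (4·3.899 − 4.466)/3 = (11.130)/3 = 3.7100.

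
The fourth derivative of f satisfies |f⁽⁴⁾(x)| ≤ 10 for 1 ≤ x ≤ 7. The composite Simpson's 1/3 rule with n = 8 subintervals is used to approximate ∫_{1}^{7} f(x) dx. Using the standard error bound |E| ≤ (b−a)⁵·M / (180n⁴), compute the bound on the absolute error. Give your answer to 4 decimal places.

|E| ≤ (6)⁵·10 / (180·8⁴) = 77760/737280 = 0.1055.

0.1055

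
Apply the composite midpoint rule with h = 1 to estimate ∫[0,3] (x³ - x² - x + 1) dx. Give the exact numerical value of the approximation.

8.875

h = (3 − 0)/3 = 1.
Midpoints m₁,…,m₃ = 0.5, 1.5, 2.5.
f(m₁)=0.375, f(m₂)=0.625, f(m₃)=7.875.
h·[f(m₁) + f(m₂) + f(m₃)] = 1·(8.875) = 8.875.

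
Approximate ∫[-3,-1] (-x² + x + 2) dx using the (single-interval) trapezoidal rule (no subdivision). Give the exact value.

-10

T = (b−a)/2 · [f(-3) + f(-1)] = 1·[(-10) + 0] = -10.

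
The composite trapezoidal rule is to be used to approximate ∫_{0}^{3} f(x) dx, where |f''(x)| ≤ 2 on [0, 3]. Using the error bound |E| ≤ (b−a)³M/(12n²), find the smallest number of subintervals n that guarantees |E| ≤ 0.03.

Need 54/(12n²) ≤ 0.03.
n² ≥ 54/(12·0.03) = 150 ⇒ n ≥ 12.2474, so the smallest n is 13.

13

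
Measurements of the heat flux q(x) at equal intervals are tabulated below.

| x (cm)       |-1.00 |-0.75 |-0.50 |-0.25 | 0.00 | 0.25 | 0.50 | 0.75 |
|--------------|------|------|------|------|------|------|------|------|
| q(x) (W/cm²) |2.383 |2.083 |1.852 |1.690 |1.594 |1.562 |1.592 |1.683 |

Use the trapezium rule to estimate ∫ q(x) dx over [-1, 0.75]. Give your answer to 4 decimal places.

h = 0.25, n = 7.
(h/2)·[y₀ + 2y₁ + 2y₂ + 2y₃ + 2y₄ + 2y₅ + 2y₆ + y₇] = 0.125·(24.812) = 3.1015.

3.1015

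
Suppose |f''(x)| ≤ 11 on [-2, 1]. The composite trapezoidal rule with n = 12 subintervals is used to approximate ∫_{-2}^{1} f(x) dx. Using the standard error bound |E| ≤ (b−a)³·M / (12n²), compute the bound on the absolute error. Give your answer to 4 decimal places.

0.1719

|E| ≤ (3)³·11 / (12·12²) = 297/1728 = 0.1719.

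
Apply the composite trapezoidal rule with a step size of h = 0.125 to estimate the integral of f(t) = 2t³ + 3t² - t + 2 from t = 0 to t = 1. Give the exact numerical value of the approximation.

h = (1 − 0)/8 = 0.125.
Nodes t₀,…,t₈ = 0, 0.125, 0.25, 0.375, 0.5, 0.625, 0.75, 0.875, 1.
f(t) = 2t³ + 3t² - t + 2: f₀=2, f₁=1.92578125, f₂=1.96875, f₃=2.15234375, f₄=2.5, f₅=3.03515625, f₆=3.78125, f₇=4.76171875, f₈=6.
(h/2)·[f₀ + 2f₁ + 2f₂ + 2f₃ + 2f₄ + 2f₅ + 2f₆ + 2f₇ + f₈] = 0.0625·(48.25) = 3.015625.

3.015625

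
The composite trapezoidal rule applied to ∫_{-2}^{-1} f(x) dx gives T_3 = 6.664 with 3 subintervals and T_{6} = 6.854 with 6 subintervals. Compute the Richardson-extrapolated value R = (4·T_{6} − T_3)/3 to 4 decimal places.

6.9173

R = (4·T_{6} − T_3) / 3 = (4·6.854 − 6.664)/3 = (20.752)/3 = 6.9173.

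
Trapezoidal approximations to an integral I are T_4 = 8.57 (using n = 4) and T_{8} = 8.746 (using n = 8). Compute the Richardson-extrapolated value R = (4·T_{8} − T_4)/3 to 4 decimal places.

8.8047

R = (4·T_{8} − T_4) / 3 = (4·8.746 − 8.57)/3 = (26.414)/3 = 8.8047.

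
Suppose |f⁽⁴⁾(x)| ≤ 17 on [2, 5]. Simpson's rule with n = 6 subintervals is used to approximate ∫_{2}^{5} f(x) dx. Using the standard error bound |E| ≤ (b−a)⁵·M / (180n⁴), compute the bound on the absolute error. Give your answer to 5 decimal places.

0.01771

|E| ≤ (3)⁵·17 / (180·6⁴) = 4131/233280 = 0.01771.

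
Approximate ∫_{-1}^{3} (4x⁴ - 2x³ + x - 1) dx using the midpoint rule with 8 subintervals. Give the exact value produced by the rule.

h = (3 − (-1))/8 = 0.5.
Midpoints m₁,…,m₈ = -0.75, -0.25, 0.25, 0.75, 1.25, 1.75, 2.25, 2.75.
f(m₁)=0.359375, f(m₂)=-1.203125, f(m₃)=-0.765625, f(m₄)=0.171875, f(m₅)=6.109375, f(m₆)=27.546875, f(m₇)=80.984375, f(m₈)=188.921875.
h·[f(m₁) + f(m₂) + f(m₃) + f(m₄) + f(m₅) + f(m₆) + f(m₇) + f(m₈)] = 0.5·(302.125) = 151.0625.

151.0625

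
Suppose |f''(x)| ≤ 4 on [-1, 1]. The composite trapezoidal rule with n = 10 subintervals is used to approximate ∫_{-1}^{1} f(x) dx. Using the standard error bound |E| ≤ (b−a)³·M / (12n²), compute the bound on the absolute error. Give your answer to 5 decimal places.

0.02667

|E| ≤ (2)³·4 / (12·10²) = 32/1200 = 0.02667.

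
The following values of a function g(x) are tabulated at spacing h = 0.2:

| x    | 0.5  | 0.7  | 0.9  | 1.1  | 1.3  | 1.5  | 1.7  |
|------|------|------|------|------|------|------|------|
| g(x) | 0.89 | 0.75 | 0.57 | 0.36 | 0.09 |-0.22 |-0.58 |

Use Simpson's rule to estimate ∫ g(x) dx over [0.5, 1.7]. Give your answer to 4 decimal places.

0.3460

h = 0.2, n = 6.
(h/3)·[y₀ + 4y₁ + 2y₂ + 4y₃ + 2y₄ + 4y₅ + y₆] = 0.066667·(5.19) = 0.3460.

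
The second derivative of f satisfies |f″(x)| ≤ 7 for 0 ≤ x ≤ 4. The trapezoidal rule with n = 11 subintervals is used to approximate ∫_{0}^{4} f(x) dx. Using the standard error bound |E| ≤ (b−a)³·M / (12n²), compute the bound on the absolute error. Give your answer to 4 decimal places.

|E| ≤ (4)³·7 / (12·11²) = 448/1452 = 0.3085.

0.3085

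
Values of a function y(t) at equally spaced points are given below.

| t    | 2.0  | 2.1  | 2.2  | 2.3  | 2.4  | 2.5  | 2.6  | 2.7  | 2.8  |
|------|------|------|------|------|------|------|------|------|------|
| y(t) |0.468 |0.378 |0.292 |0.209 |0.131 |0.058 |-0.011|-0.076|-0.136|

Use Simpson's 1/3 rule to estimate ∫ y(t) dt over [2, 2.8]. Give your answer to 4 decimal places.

h = 0.1, n = 8.
(h/3)·[y₀ + 4y₁ + 2y₂ + 4y₃ + 2y₄ + 4y₅ + 2y₆ + 4y₇ + y₈] = 0.033333·(3.432) = 0.1144.

0.1144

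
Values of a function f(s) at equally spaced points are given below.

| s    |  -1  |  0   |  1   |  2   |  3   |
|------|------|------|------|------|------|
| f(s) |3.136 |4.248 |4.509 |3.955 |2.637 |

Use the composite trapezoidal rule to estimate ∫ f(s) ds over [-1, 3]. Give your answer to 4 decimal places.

15.5985

h = 1, n = 4.
(h/2)·[y₀ + 2y₁ + 2y₂ + 2y₃ + y₄] = 0.5·(31.197) = 15.5985.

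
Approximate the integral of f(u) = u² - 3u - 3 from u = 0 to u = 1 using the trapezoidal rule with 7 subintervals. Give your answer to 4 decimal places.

-4.1633

h = (1 − 0)/7 = 0.142857.
Nodes u₀,…,u₇ = 0, 0.142857, 0.285714, 0.428571, 0.571429, 0.714286, 0.857143, 1.
f(u) = u² - 3u - 3: f₀=-3, f₁=-3.408163, f₂=-3.775510, f₃=-4.102041, f₄=-4.387755, f₅=-4.632653, f₆=-4.836735, f₇=-5.
(h/2)·[f₀ + 2f₁ + 2f₂ + 2f₃ + 2f₄ + 2f₅ + 2f₆ + f₇] = 0.071429·(-58.285714) = -4.1633.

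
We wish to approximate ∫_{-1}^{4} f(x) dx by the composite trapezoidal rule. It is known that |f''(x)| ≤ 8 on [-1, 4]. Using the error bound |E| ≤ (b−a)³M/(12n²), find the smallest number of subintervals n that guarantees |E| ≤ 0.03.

53

Need 1000/(12n²) ≤ 0.03.
n² ≥ 1000/(12·0.03) = 2777.78 ⇒ n ≥ 52.7046, so the smallest n is 53.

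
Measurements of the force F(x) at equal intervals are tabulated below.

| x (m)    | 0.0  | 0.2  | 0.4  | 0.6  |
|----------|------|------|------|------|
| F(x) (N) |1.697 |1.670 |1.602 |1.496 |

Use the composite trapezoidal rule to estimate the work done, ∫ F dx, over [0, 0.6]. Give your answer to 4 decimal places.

0.9737

h = 0.2, n = 3.
(h/2)·[y₀ + 2y₁ + 2y₂ + y₃] = 0.1·(9.737) = 0.9737.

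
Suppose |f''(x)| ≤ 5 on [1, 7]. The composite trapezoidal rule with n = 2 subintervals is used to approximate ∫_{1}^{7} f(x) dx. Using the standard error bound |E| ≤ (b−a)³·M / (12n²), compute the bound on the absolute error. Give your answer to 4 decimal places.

|E| ≤ (6)³·5 / (12·2²) = 1080/48 = 22.5000.

22.5000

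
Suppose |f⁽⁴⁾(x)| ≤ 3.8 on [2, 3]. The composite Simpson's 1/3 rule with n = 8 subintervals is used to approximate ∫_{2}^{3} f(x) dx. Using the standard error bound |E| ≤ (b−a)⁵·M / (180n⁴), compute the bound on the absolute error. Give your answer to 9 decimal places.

|E| ≤ (1)⁵·3.8 / (180·8⁴) = 3.8/737280 = 0.000005154.

0.000005154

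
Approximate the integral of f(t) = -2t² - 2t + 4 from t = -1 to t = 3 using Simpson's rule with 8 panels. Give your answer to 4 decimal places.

-10.6667

h = (3 − (-1))/8 = 0.5.
Nodes t₀,…,t₈ = -1, -0.5, 0, 0.5, 1, 1.5, 2, 2.5, 3.
f(t) = -2t² - 2t + 4: f₀=4, f₁=4.5, f₂=4, f₃=2.5, f₄=0, f₅=-3.5, f₆=-8, f₇=-13.5, f₈=-20.
(h/3)·[f₀ + 4f₁ + 2f₂ + 4f₃ + 2f₄ + 4f₅ + 2f₆ + 4f₇ + f₈] = 0.166667·(-64) = -10.6667.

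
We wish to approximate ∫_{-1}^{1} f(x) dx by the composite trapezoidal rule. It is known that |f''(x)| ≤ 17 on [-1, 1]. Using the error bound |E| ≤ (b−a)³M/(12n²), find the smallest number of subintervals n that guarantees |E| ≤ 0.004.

54

Need 136/(12n²) ≤ 0.004.
n² ≥ 136/(12·0.004) = 2833.33 ⇒ n ≥ 53.2291, so the smallest n is 54.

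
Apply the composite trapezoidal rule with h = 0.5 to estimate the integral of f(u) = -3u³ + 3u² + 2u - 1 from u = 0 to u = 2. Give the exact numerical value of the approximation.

h = (2 − 0)/4 = 0.5.
Nodes u₀,…,u₄ = 0, 0.5, 1, 1.5, 2.
f(u) = -3u³ + 3u² + 2u - 1: f₀=-1, f₁=0.375, f₂=1, f₃=-1.375, f₄=-9.
(h/2)·[f₀ + 2f₁ + 2f₂ + 2f₃ + f₄] = 0.25·(-10) = -2.5.

-2.5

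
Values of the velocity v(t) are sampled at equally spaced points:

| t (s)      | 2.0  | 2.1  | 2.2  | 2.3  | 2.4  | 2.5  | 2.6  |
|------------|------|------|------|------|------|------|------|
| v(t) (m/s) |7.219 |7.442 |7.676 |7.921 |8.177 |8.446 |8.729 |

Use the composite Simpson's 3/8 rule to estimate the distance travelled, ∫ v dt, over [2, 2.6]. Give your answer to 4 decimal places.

4.7630

h = 0.1, n = 6.
(3h/8)·[y₀ + 3y₁ + 3y₂ + 2y₃ + 3y₄ + 3y₅ + y₆] = 0.0375·(127.013) = 4.7630.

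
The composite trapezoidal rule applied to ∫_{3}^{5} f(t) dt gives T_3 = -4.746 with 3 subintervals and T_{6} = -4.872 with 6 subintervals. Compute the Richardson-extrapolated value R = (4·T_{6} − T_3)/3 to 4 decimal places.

R = (4·T_{6} − T_3) / 3 = (4·(-4.872) − (-4.746))/3 = (-14.742)/3 = -4.9140.

-4.9140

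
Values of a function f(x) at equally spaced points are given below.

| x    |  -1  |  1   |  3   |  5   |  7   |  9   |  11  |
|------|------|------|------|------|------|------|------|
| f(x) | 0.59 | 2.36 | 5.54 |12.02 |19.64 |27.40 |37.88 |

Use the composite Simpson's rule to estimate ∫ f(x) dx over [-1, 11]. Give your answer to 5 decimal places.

h = 2, n = 6.
(h/3)·[y₀ + 4y₁ + 2y₂ + 4y₃ + 2y₄ + 4y₅ + y₆] = 0.666667·(255.95) = 170.63333.

170.63333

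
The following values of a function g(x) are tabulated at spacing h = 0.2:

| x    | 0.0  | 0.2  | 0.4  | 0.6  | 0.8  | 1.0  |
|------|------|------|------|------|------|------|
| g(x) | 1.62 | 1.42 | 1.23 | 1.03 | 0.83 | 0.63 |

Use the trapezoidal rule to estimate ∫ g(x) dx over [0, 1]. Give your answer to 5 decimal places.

h = 0.2, n = 5.
(h/2)·[y₀ + 2y₁ + 2y₂ + 2y₃ + 2y₄ + y₅] = 0.1·(11.27) = 1.12700.

1.12700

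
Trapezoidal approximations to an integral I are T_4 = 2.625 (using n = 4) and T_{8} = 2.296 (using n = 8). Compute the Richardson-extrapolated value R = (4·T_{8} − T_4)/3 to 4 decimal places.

R = (4·T_{8} − T_4) / 3 = (4·2.296 − 2.625)/3 = (6.559)/3 = 2.1863.

2.1863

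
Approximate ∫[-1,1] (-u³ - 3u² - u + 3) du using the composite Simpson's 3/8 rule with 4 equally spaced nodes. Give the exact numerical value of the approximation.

4

h = (1 − (-1))/3 = 0.666667.
Nodes u₀,…,u₃ = -1, -0.333333, 0.333333, 1.
f(u) = -u³ - 3u² - u + 3: f₀=2, f₁=3.037037, f₂=2.296296, f₃=-2.
(3h/8)·[f₀ + 3f₁ + 3f₂ + f₃] = 0.25·(16) = 4.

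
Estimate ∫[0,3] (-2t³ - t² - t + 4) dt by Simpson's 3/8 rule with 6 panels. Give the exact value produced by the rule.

h = (3 − 0)/6 = 0.5.
Nodes t₀,…,t₆ = 0, 0.5, 1, 1.5, 2, 2.5, 3.
f(t) = -2t³ - t² - t + 4: f₀=4, f₁=3, f₂=0, f₃=-6.5, f₄=-18, f₅=-36, f₆=-62.
(3h/8)·[f₀ + 3f₁ + 3f₂ + 2f₃ + 3f₄ + 3f₅ + f₆] = 0.1875·(-224) = -42.

-42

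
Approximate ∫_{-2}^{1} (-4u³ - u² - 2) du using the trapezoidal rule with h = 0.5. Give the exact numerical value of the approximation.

h = (1 − (-2))/6 = 0.5.
Nodes u₀,…,u₆ = -2, -1.5, -1, -0.5, 0, 0.5, 1.
f(u) = -4u³ - u² - 2: f₀=26, f₁=9.25, f₂=1, f₃=-1.75, f₄=-2, f₅=-2.75, f₆=-7.
(h/2)·[f₀ + 2f₁ + 2f₂ + 2f₃ + 2f₄ + 2f₅ + f₆] = 0.25·(26.5) = 6.625.

6.625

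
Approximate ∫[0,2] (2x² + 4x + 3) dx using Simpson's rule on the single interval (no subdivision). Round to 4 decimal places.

S = (b−a)/6 · [f(0) + 4f(1) + f(2)] = 0.333333·[3 + 4·9 + 19] = 19.3333.

19.3333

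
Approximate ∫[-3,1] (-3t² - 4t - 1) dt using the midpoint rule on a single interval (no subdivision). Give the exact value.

0

M = (b−a)·f(-1) = 4·(0) = 0.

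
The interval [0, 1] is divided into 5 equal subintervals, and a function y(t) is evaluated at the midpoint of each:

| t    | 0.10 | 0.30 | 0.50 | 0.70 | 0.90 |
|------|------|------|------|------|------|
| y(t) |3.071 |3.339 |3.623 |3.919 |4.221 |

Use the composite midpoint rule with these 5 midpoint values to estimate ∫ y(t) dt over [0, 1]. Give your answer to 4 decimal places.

3.6346

h = 0.2, n = 5.
h·[y(m₁) + y(m₂) + y(m₃) + y(m₄) + y(m₅)] = 0.2·(18.173) = 3.6346.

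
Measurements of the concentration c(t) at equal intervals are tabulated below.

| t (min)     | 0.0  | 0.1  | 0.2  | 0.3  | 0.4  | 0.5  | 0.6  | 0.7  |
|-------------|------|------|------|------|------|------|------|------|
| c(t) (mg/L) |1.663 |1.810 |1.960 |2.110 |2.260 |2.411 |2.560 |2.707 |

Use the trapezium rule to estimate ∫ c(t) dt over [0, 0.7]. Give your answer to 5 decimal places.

1.52960

h = 0.1, n = 7.
(h/2)·[y₀ + 2y₁ + 2y₂ + 2y₃ + 2y₄ + 2y₅ + 2y₆ + y₇] = 0.05·(30.592) = 1.52960.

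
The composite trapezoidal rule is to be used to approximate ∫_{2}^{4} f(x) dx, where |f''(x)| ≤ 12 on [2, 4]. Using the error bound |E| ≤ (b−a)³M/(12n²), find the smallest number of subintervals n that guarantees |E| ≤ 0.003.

Need 96/(12n²) ≤ 0.003.
n² ≥ 96/(12·0.003) = 2666.67 ⇒ n ≥ 51.6398, so the smallest n is 52.

52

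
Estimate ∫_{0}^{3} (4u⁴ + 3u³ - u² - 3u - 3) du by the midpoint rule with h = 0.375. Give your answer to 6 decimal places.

220.686218

h = (3 − 0)/8 = 0.375.
Midpoints m₁,…,m₈ = 0.1875, 0.5625, 0.9375, 1.3125, 1.6875, 2.0625, 2.4375, 2.8125.
f(m₁)=-3.57293701171875, f(m₂)=-4.06951904296875, f(m₃)=-1.12957763671875, f(m₄)=9.99298095703125, f(m₅)=35.94268798828125, f(m₆)=85.26251220703125, f(m₇)=168.39385986328125, f(m₈)=297.67657470703125.
h·[f(m₁) + f(m₂) + f(m₃) + f(m₄) + f(m₅) + f(m₆) + f(m₇) + f(m₈)] = 0.375·(588.49658203125) = 220.686218.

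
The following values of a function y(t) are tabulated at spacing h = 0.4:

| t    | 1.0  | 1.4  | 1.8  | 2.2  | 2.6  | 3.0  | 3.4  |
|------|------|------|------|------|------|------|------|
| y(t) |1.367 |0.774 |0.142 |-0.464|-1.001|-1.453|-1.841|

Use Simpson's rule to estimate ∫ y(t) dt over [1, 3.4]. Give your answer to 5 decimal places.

-0.90187

h = 0.4, n = 6.
(h/3)·[y₀ + 4y₁ + 2y₂ + 4y₃ + 2y₄ + 4y₅ + y₆] = 0.133333·(-6.764) = -0.90187.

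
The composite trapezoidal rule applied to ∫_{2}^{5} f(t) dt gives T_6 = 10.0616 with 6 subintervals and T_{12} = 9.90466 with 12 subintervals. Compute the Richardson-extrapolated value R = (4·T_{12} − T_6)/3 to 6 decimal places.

R = (4·T_{12} − T_6) / 3 = (4·9.90466 − 10.0616)/3 = (29.55704)/3 = 9.852347.

9.852347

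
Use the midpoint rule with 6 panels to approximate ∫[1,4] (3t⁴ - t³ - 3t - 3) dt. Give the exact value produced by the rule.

511.16015625

h = (4 − 1)/6 = 0.5.
Midpoints m₁,…,m₆ = 1.25, 1.75, 2.25, 2.75, 3.25, 3.75.
f(m₁)=-1.37890625, f(m₂)=14.52734375, f(m₃)=55.74609375, f(m₄)=139.52734375, f(m₅)=287.62109375, f(m₆)=526.27734375.
h·[f(m₁) + f(m₂) + f(m₃) + f(m₄) + f(m₅) + f(m₆)] = 0.5·(1022.3203125) = 511.16015625.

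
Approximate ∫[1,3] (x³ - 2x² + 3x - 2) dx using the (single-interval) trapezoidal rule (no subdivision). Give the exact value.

T = (b−a)/2 · [f(1) + f(3)] = 1·[0 + 16] = 16.

16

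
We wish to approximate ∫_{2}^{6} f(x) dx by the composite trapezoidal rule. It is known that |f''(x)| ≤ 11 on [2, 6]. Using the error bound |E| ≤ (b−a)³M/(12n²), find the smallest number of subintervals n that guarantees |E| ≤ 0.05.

Need 704/(12n²) ≤ 0.05.
n² ≥ 704/(12·0.05) = 1173.33 ⇒ n ≥ 34.2540, so the smallest n is 35.

35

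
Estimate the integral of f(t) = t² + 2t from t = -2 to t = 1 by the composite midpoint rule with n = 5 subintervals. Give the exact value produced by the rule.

h = (1 − (-2))/5 = 0.6.
Midpoints m₁,…,m₅ = -1.7, -1.1, -0.5, 0.1, 0.7.
f(m₁)=-0.51, f(m₂)=-0.99, f(m₃)=-0.75, f(m₄)=0.21, f(m₅)=1.89.
h·[f(m₁) + f(m₂) + f(m₃) + f(m₄) + f(m₅)] = 0.6·(-0.15) = -0.09.

-0.09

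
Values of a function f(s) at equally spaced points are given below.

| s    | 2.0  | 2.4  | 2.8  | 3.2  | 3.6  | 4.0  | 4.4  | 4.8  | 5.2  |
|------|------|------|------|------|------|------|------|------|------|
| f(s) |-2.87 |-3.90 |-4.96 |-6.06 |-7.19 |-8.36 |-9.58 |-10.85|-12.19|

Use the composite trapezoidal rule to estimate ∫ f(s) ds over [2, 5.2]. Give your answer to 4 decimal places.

h = 0.4, n = 8.
(h/2)·[y₀ + 2y₁ + 2y₂ + 2y₃ + 2y₄ + 2y₅ + 2y₆ + 2y₇ + y₈] = 0.2·(-116.86) = -23.3720.

-23.3720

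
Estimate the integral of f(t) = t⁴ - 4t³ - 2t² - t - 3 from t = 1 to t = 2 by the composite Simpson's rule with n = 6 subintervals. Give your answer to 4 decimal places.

-17.9666

h = (2 − 1)/6 = 0.166667.
Nodes t₀,…,t₆ = 1, 1.166667, 1.333333, 1.5, 1.666667, 1.833333, 2.
f(t) = t⁴ - 4t³ - 2t² - t - 3: f₀=-9, f₁=-11.388117, f₂=-14.209877, f₃=-17.4375, f₄=-21.024691, f₅=-24.906636, f₆=-29.
(h/3)·[f₀ + 4f₁ + 2f₂ + 4f₃ + 2f₄ + 4f₅ + f₆] = 0.055556·(-323.398148) = -17.9666.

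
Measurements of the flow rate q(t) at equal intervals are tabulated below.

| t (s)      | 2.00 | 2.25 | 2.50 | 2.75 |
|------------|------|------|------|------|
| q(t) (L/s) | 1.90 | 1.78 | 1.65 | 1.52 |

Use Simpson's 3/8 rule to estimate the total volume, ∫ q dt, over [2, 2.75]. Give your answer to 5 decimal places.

1.28531

h = 0.25, n = 3.
(3h/8)·[y₀ + 3y₁ + 3y₂ + y₃] = 0.09375·(13.71) = 1.28531.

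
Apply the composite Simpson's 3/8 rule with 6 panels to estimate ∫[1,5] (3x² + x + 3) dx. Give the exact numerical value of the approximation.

148

h = (5 − 1)/6 = 0.666667.
Nodes x₀,…,x₆ = 1, 1.666667, 2.333333, 3, 3.666667, 4.333333, 5.
f(x) = 3x² + x + 3: f₀=7, f₁=13, f₂=21.666667, f₃=33, f₄=47, f₅=63.666667, f₆=83.
(3h/8)·[f₀ + 3f₁ + 3f₂ + 2f₃ + 3f₄ + 3f₅ + f₆] = 0.25·(592) = 148.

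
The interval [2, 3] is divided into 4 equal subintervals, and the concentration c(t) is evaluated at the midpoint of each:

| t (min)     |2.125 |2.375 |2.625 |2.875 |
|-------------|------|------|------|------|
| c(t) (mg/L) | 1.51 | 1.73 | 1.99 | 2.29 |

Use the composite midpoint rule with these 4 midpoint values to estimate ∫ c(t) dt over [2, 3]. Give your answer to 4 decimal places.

h = 0.25, n = 4.
h·[y(m₁) + y(m₂) + y(m₃) + y(m₄)] = 0.25·(7.52) = 1.8800.

1.8800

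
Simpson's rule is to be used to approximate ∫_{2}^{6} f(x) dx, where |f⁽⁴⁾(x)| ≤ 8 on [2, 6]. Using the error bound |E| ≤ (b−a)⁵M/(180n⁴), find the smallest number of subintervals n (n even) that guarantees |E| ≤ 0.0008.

Need 8192/(180n⁴) ≤ 0.0008.
n⁴ ≥ 8192/(180·0.0008) = 56888.9 ⇒ n ≥ 15.4439, so the smallest even n is 16. (n must be even for Simpson's rule.)

16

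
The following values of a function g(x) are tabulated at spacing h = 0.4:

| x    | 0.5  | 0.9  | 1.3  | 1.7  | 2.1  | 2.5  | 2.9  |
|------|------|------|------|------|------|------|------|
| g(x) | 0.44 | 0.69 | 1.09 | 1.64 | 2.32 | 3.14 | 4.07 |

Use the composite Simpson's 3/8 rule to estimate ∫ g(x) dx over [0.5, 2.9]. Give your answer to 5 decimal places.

4.42650

h = 0.4, n = 6.
(3h/8)·[y₀ + 3y₁ + 3y₂ + 2y₃ + 3y₄ + 3y₅ + y₆] = 0.15·(29.51) = 4.42650.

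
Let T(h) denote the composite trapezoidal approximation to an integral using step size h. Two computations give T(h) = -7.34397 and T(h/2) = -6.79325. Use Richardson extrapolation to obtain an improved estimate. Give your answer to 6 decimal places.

R = (4·T(h/2) − T(h)) / 3 = (4·(-6.79325) − (-7.34397))/3 = (-19.82903)/3 = -6.609677.

-6.609677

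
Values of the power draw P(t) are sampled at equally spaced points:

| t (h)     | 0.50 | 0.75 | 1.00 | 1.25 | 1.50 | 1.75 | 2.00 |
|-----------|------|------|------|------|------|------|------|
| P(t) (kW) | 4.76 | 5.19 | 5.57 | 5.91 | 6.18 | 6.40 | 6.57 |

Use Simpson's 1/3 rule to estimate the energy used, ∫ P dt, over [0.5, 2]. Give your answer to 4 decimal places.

8.7358

h = 0.25, n = 6.
(h/3)·[y₀ + 4y₁ + 2y₂ + 4y₃ + 2y₄ + 4y₅ + y₆] = 0.083333·(104.83) = 8.7358.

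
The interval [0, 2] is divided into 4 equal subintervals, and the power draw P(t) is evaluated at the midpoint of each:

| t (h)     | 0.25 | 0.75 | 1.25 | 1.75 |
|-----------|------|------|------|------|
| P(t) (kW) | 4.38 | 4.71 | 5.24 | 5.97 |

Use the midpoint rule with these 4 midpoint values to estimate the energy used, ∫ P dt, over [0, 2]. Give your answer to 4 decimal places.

10.1500

h = 0.5, n = 4.
h·[y(m₁) + y(m₂) + y(m₃) + y(m₄)] = 0.5·(20.30) = 10.1500.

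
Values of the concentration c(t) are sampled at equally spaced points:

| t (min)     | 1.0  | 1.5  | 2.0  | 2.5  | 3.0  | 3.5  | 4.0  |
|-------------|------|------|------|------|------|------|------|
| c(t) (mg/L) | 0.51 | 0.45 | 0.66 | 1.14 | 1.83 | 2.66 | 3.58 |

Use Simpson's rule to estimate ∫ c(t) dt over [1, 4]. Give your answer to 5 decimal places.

4.34500

h = 0.5, n = 6.
(h/3)·[y₀ + 4y₁ + 2y₂ + 4y₃ + 2y₄ + 4y₅ + y₆] = 0.166667·(26.07) = 4.34500.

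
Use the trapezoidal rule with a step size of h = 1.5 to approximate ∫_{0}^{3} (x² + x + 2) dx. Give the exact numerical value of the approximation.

h = (3 − 0)/2 = 1.5.
Nodes x₀,…,x₂ = 0, 1.5, 3.
f(x) = x² + x + 2: f₀=2, f₁=5.75, f₂=14.
(h/2)·[f₀ + 2f₁ + f₂] = 0.75·(27.5) = 20.625.

20.625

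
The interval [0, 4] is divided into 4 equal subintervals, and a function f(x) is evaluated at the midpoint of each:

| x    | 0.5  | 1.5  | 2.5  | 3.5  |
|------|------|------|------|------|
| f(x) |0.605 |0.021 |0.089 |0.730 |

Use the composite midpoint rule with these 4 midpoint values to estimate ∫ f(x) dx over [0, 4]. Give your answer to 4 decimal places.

h = 1, n = 4.
h·[y(m₁) + y(m₂) + y(m₃) + y(m₄)] = 1·(1.445) = 1.4450.

1.4450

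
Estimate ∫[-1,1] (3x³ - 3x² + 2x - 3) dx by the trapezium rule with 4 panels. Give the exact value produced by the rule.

h = (1 − (-1))/4 = 0.5.
Nodes x₀,…,x₄ = -1, -0.5, 0, 0.5, 1.
f(x) = 3x³ - 3x² + 2x - 3: f₀=-11, f₁=-5.125, f₂=-3, f₃=-2.375, f₄=-1.
(h/2)·[f₀ + 2f₁ + 2f₂ + 2f₃ + f₄] = 0.25·(-33) = -8.25.

-8.25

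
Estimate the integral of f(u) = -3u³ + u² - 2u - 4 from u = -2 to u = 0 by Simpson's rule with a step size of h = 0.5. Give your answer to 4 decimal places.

10.6667

h = (0 − (-2))/4 = 0.5.
Nodes u₀,…,u₄ = -2, -1.5, -1, -0.5, 0.
f(u) = -3u³ + u² - 2u - 4: f₀=28, f₁=11.375, f₂=2, f₃=-2.375, f₄=-4.
(h/3)·[f₀ + 4f₁ + 2f₂ + 4f₃ + f₄] = 0.166667·(64) = 10.6667.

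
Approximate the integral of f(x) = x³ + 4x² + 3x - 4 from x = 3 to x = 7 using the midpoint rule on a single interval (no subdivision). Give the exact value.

944

M = (b−a)·f(5) = 4·(236) = 944.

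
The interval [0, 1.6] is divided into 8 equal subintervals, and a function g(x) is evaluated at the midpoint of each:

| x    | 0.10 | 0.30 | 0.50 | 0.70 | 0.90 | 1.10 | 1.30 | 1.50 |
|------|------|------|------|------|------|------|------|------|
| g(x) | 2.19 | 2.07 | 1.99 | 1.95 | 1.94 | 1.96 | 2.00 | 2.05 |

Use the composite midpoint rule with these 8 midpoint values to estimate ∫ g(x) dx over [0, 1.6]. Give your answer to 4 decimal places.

3.2300

h = 0.2, n = 8.
h·[y(m₁) + y(m₂) + y(m₃) + y(m₄) + y(m₅) + y(m₆) + y(m₇) + y(m₈)] = 0.2·(16.15) = 3.2300.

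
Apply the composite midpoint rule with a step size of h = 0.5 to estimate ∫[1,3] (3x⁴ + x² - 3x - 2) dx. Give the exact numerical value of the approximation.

h = (3 − 1)/4 = 0.5.
Midpoints m₁,…,m₄ = 1.25, 1.75, 2.25, 2.75.
f(m₁)=3.13671875, f(m₂)=23.94921875, f(m₃)=73.19921875, f(m₄)=168.88671875.
h·[f(m₁) + f(m₂) + f(m₃) + f(m₄)] = 0.5·(269.171875) = 134.5859375.

134.5859375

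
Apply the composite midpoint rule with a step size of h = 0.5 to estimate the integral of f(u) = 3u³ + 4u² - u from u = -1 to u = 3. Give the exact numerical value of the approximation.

92.25

h = (3 − (-1))/8 = 0.5.
Midpoints m₁,…,m₈ = -0.75, -0.25, 0.25, 0.75, 1.25, 1.75, 2.25, 2.75.
f(m₁)=1.734375, f(m₂)=0.453125, f(m₃)=0.046875, f(m₄)=2.765625, f(m₅)=10.859375, f(m₆)=26.578125, f(m₇)=52.171875, f(m₈)=89.890625.
h·[f(m₁) + f(m₂) + f(m₃) + f(m₄) + f(m₅) + f(m₆) + f(m₇) + f(m₈)] = 0.5·(184.5) = 92.25.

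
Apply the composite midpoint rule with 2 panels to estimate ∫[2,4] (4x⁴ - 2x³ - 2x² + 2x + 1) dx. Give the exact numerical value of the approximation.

616.5

h = (4 − 2)/2 = 1.
Midpoints m₁,…,m₂ = 2.5, 3.5.
f(m₁)=118.5, f(m₂)=498.
h·[f(m₁) + f(m₂)] = 1·(616.5) = 616.5.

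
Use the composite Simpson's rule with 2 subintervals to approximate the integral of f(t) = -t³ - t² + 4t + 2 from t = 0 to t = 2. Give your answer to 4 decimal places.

h = (2 − 0)/2 = 1.
Nodes t₀,…,t₂ = 0, 1, 2.
f(t) = -t³ - t² + 4t + 2: f₀=2, f₁=4, f₂=-2.
(h/3)·[f₀ + 4f₁ + f₂] = 0.333333·(16) = 5.3333.

5.3333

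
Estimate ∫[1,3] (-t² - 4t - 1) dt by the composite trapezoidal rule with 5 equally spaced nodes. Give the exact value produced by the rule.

-26.75

h = (3 − 1)/4 = 0.5.
Nodes t₀,…,t₄ = 1, 1.5, 2, 2.5, 3.
f(t) = -t² - 4t - 1: f₀=-6, f₁=-9.25, f₂=-13, f₃=-17.25, f₄=-22.
(h/2)·[f₀ + 2f₁ + 2f₂ + 2f₃ + f₄] = 0.25·(-107) = -26.75.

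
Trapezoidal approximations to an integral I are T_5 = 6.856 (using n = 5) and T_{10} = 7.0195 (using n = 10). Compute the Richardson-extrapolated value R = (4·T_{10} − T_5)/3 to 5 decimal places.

7.07400

R = (4·T_{10} − T_5) / 3 = (4·7.0195 − 6.856)/3 = (21.2220)/3 = 7.07400.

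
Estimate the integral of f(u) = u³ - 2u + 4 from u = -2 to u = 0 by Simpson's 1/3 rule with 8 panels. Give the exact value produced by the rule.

8

h = (0 − (-2))/8 = 0.25.
Nodes u₀,…,u₈ = -2, -1.75, -1.5, -1.25, -1, -0.75, -0.5, -0.25, 0.
f(u) = u³ - 2u + 4: f₀=0, f₁=2.140625, f₂=3.625, f₃=4.546875, f₄=5, f₅=5.078125, f₆=4.875, f₇=4.484375, f₈=4.
(h/3)·[f₀ + 4f₁ + 2f₂ + 4f₃ + 2f₄ + 4f₅ + 2f₆ + 4f₇ + f₈] = 0.083333·(96) = 8.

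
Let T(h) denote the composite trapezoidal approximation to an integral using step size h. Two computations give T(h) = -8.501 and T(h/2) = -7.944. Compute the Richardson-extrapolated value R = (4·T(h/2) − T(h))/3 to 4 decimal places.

R = (4·T(h/2) − T(h)) / 3 = (4·(-7.944) − (-8.501))/3 = (-23.275)/3 = -7.7583.

-7.7583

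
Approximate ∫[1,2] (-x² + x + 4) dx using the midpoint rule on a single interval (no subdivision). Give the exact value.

3.25

M = (b−a)·f(1.5) = 1·(3.25) = 3.25.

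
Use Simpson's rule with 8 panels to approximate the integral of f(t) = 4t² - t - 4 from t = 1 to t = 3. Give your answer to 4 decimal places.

22.6667

h = (3 − 1)/8 = 0.25.
Nodes t₀,…,t₈ = 1, 1.25, 1.5, 1.75, 2, 2.25, 2.5, 2.75, 3.
f(t) = 4t² - t - 4: f₀=-1, f₁=1, f₂=3.5, f₃=6.5, f₄=10, f₅=14, f₆=18.5, f₇=23.5, f₈=29.
(h/3)·[f₀ + 4f₁ + 2f₂ + 4f₃ + 2f₄ + 4f₅ + 2f₆ + 4f₇ + f₈] = 0.083333·(272) = 22.6667.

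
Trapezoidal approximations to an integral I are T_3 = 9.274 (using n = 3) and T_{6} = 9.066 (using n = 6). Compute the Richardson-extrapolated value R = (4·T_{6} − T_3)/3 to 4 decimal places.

R = (4·T_{6} − T_3) / 3 = (4·9.066 − 9.274)/3 = (26.990)/3 = 8.9967.

8.9967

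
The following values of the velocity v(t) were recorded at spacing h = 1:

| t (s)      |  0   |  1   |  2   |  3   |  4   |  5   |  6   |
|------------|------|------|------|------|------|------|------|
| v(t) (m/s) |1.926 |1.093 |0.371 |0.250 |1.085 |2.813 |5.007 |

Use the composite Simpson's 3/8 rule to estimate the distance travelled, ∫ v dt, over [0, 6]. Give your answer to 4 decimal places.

h = 1, n = 6.
(3h/8)·[y₀ + 3y₁ + 3y₂ + 2y₃ + 3y₄ + 3y₅ + y₆] = 0.375·(23.519) = 8.8196.

8.8196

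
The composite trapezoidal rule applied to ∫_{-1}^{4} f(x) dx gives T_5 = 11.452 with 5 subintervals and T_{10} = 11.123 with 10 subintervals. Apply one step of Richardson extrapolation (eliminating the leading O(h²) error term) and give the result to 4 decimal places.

11.0133

R = (4·T_{10} − T_5) / 3 = (4·11.123 − 11.452)/3 = (33.040)/3 = 11.0133.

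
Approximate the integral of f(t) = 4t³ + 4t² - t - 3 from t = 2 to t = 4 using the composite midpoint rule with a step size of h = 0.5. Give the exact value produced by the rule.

h = (4 − 2)/4 = 0.5.
Midpoints m₁,…,m₄ = 2.25, 2.75, 3.25, 3.75.
f(m₁)=60.5625, f(m₂)=107.6875, f(m₃)=173.3125, f(m₄)=260.4375.
h·[f(m₁) + f(m₂) + f(m₃) + f(m₄)] = 0.5·(602) = 301.

301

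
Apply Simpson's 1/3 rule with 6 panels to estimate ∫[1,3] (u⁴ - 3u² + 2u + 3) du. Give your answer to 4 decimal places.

36.4033

h = (3 − 1)/6 = 0.333333.
Nodes u₀,…,u₆ = 1, 1.333333, 1.666667, 2, 2.333333, 2.666667, 3.
f(u) = u⁴ - 3u² + 2u + 3: f₀=3, f₁=3.493827, f₂=5.716049, f₃=11, f₄=20.975309, f₅=37.567901, f₆=63.
(h/3)·[f₀ + 4f₁ + 2f₂ + 4f₃ + 2f₄ + 4f₅ + f₆] = 0.111111·(327.629630) = 36.4033.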